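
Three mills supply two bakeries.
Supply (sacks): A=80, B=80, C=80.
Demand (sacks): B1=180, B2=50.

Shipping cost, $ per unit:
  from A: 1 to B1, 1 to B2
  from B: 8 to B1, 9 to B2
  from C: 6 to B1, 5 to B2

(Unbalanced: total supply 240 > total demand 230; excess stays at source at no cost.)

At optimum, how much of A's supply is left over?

0

Minimum-cost shipments:
  A->B1: 80 × $1 = $80
  B->B1: 70 × $8 = $560
  C->B1: 30 × $6 = $180
  C->B2: 50 × $5 = $250
Total cost = $1070.
A ships 80 of its 80, leaving 0.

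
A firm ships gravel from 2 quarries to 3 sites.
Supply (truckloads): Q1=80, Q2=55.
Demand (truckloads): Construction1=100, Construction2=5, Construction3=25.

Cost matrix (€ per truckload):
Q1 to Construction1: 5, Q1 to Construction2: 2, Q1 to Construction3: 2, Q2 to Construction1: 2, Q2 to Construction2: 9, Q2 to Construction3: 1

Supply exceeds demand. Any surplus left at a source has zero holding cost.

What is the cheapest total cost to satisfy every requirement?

An optimal shipping plan:
  Q1→Construction1: 45 truckloads
  Q1→Construction2: 5 truckloads
  Q1→Construction3: 25 truckloads
  Q2→Construction1: 55 truckloads
Total cost = €395.

395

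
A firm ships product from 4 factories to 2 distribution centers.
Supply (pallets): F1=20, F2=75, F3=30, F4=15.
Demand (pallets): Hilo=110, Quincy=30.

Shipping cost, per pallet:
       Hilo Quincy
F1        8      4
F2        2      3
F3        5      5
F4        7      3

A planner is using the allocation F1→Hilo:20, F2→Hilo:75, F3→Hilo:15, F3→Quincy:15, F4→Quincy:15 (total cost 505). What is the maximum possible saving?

60

Current plan cost = 20·8 + 75·2 + 15·5 + 15·5 + 15·3 = 505.
Optimal plan:
  F1->Hilo: 5 pallets
  F1->Quincy: 15 pallets
  F2->Hilo: 75 pallets
  F3->Hilo: 30 pallets
  F4->Quincy: 15 pallets
Optimal cost = 445.
Saving = 505 − 445 = 60.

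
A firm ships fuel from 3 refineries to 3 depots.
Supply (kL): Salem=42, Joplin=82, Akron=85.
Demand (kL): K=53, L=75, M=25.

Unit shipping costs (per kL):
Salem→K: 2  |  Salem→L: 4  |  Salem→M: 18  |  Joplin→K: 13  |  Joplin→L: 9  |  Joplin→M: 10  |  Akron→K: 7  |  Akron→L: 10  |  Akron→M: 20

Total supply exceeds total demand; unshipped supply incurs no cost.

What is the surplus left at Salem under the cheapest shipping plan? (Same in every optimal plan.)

Minimum-cost shipments:
  Salem->L: 42 × 4 = 168
  Joplin->L: 33 × 9 = 297
  Joplin->M: 25 × 10 = 250
  Akron->K: 53 × 7 = 371
Total cost = 1086.
Salem ships 42 of its 42, leaving 0.

0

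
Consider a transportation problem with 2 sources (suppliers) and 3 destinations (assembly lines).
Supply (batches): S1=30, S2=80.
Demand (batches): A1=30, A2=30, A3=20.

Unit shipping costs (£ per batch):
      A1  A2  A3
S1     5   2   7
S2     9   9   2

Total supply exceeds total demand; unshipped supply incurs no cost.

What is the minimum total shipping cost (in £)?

370

An optimal shipping plan:
  S1->A2: 30 × £2 = £60
  S2->A1: 30 × £9 = £270
  S2->A3: 20 × £2 = £40
Total = 60 + 270 + 40 = £370.
(Supply check: S1 ships 30; S2 ships 50.)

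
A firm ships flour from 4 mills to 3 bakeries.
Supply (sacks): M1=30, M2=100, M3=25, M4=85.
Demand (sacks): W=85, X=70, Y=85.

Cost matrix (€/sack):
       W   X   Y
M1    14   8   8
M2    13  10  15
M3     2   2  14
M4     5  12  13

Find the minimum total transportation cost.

1990

An optimal shipping plan:
  M1->Y: 30 × €8 = €240
  M2->X: 45 × €10 = €450
  M2->Y: 55 × €15 = €825
  M3->X: 25 × €2 = €50
  M4->W: 85 × €5 = €425
Total = 240 + 450 + 825 + 50 + 425 = €1990.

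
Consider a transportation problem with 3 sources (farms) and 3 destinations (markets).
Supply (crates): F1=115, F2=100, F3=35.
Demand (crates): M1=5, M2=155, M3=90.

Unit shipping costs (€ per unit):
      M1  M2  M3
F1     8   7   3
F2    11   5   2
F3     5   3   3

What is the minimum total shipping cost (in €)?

1055

An optimal shipping plan:
  F1 to M1: 5 × €8 = €40
  F1 to M2: 20 × €7 = €140
  F1 to M3: 90 × €3 = €270
  F2 to M2: 100 × €5 = €500
  F3 to M2: 35 × €3 = €105
Total = 40 + 140 + 270 + 500 + 105 = €1055.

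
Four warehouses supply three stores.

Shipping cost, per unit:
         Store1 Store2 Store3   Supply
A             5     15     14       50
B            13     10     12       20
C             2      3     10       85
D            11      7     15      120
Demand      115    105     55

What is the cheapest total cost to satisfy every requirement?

Optimal allocation:
  A to Store1: 50 × 5 = 250
  B to Store3: 20 × 12 = 240
  C to Store1: 65 × 2 = 130
  C to Store3: 20 × 10 = 200
  D to Store2: 105 × 7 = 735
  D to Store3: 15 × 15 = 225
Total = 250 + 240 + 130 + 200 + 735 + 225 = 1780.

1780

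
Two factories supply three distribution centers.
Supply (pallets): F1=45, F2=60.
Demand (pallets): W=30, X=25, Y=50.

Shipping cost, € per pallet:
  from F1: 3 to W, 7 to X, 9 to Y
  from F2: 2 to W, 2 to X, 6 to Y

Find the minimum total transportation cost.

A cheapest plan:
  F1->W: 30 × €3 = €90
  F1->Y: 15 × €9 = €135
  F2->X: 25 × €2 = €50
  F2->Y: 35 × €6 = €210
Total = 90 + 135 + 50 + 210 = €485.

485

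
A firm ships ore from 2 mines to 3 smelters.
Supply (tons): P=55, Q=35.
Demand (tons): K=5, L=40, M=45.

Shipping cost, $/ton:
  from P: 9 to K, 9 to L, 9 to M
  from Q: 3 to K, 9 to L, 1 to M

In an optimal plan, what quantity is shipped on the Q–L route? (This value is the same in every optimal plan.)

Solving gives:
  P→K: 5 × $9 = $45
  P→L: 40 × $9 = $360
  P→M: 10 × $9 = $90
  Q→M: 35 × $1 = $35
Total cost = $530.
The route Q→L is not used.

0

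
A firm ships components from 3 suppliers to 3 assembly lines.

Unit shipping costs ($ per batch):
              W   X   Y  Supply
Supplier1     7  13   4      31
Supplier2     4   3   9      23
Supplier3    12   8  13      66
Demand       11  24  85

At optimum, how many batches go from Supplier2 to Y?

The minimum-cost plan:
  Supplier1→Y: 31 batches
  Supplier2→W: 11 batches
  Supplier2→X: 12 batches
  Supplier3→X: 12 batches
  Supplier3→Y: 54 batches
Total cost = $1002.
The route Supplier2→Y is not used.

0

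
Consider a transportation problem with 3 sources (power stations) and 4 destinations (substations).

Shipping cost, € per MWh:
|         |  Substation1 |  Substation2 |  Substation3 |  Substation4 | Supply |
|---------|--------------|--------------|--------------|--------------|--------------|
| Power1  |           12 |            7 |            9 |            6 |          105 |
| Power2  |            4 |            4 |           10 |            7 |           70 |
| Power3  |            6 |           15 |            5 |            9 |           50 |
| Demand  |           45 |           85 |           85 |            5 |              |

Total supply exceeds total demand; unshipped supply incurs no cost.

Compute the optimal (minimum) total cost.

A cheapest plan:
  Power1->Substation2: 60 × €7 = €420
  Power1->Substation3: 35 × €9 = €315
  Power1->Substation4: 5 × €6 = €30
  Power2->Substation1: 45 × €4 = €180
  Power2->Substation2: 25 × €4 = €100
  Power3->Substation3: 50 × €5 = €250
Total = 420 + 315 + 30 + 180 + 100 + 250 = €1295.

1295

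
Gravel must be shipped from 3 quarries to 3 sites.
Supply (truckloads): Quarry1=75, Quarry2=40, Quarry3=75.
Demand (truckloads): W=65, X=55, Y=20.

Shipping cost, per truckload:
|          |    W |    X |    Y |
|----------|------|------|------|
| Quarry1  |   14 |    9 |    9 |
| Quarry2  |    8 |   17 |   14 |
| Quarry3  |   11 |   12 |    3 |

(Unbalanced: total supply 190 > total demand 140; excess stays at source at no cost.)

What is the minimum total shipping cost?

One minimum-cost allocation:
  Quarry1 to X: 55 × 9 = 495
  Quarry2 to W: 40 × 8 = 320
  Quarry3 to W: 25 × 11 = 275
  Quarry3 to Y: 20 × 3 = 60
Total = 495 + 320 + 275 + 60 = 1150.

1150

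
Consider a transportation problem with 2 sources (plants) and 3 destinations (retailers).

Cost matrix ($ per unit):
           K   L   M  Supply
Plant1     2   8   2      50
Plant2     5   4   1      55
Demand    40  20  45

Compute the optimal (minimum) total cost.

A cheapest plan:
  Plant1 to K: 40 units
  Plant1 to M: 10 units
  Plant2 to L: 20 units
  Plant2 to M: 35 units
Total cost = $215.

215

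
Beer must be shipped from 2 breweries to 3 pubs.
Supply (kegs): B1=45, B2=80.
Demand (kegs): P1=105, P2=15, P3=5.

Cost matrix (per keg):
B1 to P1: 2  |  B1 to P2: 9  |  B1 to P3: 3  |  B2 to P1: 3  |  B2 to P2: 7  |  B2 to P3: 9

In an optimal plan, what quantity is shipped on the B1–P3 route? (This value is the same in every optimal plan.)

Optimal shipments:
  B1->P1: 40 kegs
  B1->P3: 5 kegs
  B2->P1: 65 kegs
  B2->P2: 15 kegs
Total cost = 395.
So B1→P3 carries 5 kegs.

5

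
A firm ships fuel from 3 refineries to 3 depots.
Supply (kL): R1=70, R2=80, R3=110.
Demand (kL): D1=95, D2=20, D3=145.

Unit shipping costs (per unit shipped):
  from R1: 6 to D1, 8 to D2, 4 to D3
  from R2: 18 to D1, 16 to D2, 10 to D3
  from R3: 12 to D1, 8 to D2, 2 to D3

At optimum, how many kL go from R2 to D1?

Optimal shipments:
  R1–D1: 70 kL
  R2–D1: 25 kL
  R2–D3: 55 kL
  R3–D2: 20 kL
  R3–D3: 90 kL
Total cost = 1760.
So R2→D1 carries 25 kL.

25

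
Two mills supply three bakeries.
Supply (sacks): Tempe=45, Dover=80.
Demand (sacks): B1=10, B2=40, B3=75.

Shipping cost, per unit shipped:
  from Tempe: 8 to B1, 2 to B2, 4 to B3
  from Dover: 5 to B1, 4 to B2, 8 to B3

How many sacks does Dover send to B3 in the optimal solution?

30

Solving gives:
  Tempe to B3: 45 × 4 = 180
  Dover to B1: 10 × 5 = 50
  Dover to B2: 40 × 4 = 160
  Dover to B3: 30 × 8 = 240
Total cost = 630.
So Dover→B3 carries 30 sacks.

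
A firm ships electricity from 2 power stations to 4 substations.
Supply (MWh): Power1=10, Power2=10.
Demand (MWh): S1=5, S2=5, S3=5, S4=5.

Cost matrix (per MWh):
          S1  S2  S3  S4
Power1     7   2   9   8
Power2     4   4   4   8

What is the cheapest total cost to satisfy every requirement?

90

One minimum-cost allocation:
  Power1->S2: 5 × 2 = 10
  Power1->S4: 5 × 8 = 40
  Power2->S1: 5 × 4 = 20
  Power2->S3: 5 × 4 = 20
Total = 10 + 40 + 20 + 20 = 90.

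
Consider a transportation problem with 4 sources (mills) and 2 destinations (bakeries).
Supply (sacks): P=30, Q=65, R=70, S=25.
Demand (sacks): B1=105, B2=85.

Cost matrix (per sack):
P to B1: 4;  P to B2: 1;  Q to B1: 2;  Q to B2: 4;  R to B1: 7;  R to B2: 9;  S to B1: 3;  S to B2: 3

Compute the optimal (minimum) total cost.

An optimal shipping plan:
  P->B2: 30 × 1 = 30
  Q->B1: 65 × 2 = 130
  R->B1: 40 × 7 = 280
  R->B2: 30 × 9 = 270
  S->B2: 25 × 3 = 75
Total = 30 + 130 + 280 + 270 + 75 = 785.

785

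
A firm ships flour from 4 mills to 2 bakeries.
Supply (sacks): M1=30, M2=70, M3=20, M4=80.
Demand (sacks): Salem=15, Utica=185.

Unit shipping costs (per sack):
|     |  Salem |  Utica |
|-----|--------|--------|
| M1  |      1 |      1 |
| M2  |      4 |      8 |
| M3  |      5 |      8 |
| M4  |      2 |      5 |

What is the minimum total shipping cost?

1090

Optimal allocation:
  M1→Utica: 30 × 1 = 30
  M2→Salem: 15 × 4 = 60
  M2→Utica: 55 × 8 = 440
  M3→Utica: 20 × 8 = 160
  M4→Utica: 80 × 5 = 400
Total = 30 + 60 + 440 + 160 + 400 = 1090.
(Supply check: M1 ships 30; M2 ships 70; M3 ships 20; M4 ships 80.)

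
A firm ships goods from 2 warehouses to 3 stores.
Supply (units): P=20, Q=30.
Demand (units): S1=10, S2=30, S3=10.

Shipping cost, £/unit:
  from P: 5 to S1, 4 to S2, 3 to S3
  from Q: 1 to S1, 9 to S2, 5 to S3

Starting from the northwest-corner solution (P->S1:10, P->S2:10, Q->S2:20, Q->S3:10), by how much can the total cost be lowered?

Current plan cost = 10·5 + 10·4 + 20·9 + 10·5 = £320.
Optimal plan:
  P->S2: 20 × £4 = £80
  Q->S1: 10 × £1 = £10
  Q->S2: 10 × £9 = £90
  Q->S3: 10 × £5 = £50
Optimal cost = £230.
Saving = 320 − 230 = £90.

90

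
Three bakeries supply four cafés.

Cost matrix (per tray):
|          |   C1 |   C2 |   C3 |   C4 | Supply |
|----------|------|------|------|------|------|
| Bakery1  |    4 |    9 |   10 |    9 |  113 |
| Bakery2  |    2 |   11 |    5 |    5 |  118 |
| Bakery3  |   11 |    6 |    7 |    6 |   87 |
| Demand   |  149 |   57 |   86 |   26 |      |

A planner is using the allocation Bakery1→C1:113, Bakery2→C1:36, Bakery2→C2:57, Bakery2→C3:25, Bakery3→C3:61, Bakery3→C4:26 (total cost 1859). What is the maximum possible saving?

Current plan cost = 113·4 + 36·2 + 57·11 + 25·5 + 61·7 + 26·6 = 1859.
Optimal plan:
  Bakery1–C1: 113 × 4 = 452
  Bakery2–C1: 36 × 2 = 72
  Bakery2–C3: 82 × 5 = 410
  Bakery3–C2: 57 × 6 = 342
  Bakery3–C3: 4 × 7 = 28
  Bakery3–C4: 26 × 6 = 156
Optimal cost = 1460.
Saving = 1859 − 1460 = 399.

399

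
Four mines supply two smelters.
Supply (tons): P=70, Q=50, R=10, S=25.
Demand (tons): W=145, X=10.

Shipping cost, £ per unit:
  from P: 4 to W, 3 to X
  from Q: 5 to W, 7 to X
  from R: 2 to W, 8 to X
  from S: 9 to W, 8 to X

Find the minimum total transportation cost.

Optimal allocation:
  P–W: 60 × £4 = £240
  P–X: 10 × £3 = £30
  Q–W: 50 × £5 = £250
  R–W: 10 × £2 = £20
  S–W: 25 × £9 = £225
Total = 240 + 30 + 250 + 20 + 225 = £765.

765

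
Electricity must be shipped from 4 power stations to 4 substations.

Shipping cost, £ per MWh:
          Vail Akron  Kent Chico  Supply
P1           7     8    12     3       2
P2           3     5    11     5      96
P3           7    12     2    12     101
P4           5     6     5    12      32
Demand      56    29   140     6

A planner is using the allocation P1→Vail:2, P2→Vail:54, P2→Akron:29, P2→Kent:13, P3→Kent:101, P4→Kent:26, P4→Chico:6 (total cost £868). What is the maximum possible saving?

90

Current plan cost = 2·7 + 54·3 + 29·5 + 13·11 + 101·2 + 26·5 + 6·12 = £868.
Optimal plan:
  P1–Chico: 2 MWh
  P2–Vail: 56 MWh
  P2–Akron: 29 MWh
  P2–Kent: 7 MWh
  P2–Chico: 4 MWh
  P3–Kent: 101 MWh
  P4–Kent: 32 MWh
Optimal cost = £778.
Saving = 868 − 778 = £90.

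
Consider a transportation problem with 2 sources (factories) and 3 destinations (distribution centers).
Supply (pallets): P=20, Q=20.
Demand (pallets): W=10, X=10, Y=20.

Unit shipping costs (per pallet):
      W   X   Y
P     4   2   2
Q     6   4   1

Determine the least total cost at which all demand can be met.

80

Optimal allocation:
  P–W: 10 pallets
  P–X: 10 pallets
  Q–Y: 20 pallets
Total cost = 80.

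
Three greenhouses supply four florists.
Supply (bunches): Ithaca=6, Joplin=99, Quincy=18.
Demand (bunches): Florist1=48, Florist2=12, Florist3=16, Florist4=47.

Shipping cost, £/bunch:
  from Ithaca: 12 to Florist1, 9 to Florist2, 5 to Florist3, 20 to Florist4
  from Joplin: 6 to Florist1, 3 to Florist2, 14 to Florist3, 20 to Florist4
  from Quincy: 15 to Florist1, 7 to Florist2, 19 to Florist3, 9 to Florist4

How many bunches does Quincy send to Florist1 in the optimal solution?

Optimal shipments:
  Ithaca to Florist3: 6 bunches
  Joplin to Florist1: 48 bunches
  Joplin to Florist2: 12 bunches
  Joplin to Florist3: 10 bunches
  Joplin to Florist4: 29 bunches
  Quincy to Florist4: 18 bunches
Total cost = £1236.
The route Quincy→Florist1 is not used.

0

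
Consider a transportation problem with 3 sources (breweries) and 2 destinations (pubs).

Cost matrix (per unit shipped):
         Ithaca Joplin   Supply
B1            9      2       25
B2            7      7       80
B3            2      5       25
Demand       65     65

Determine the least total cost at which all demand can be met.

660

Optimal allocation:
  B1->Joplin: 25 × 2 = 50
  B2->Ithaca: 40 × 7 = 280
  B2->Joplin: 40 × 7 = 280
  B3->Ithaca: 25 × 2 = 50
Total = 50 + 280 + 280 + 50 = 660.
(Supply check: B1 ships 25; B2 ships 80; B3 ships 25.)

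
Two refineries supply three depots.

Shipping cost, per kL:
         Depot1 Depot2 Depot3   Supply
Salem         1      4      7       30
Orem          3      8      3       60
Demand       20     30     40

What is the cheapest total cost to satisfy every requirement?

300

One minimum-cost allocation:
  Salem–Depot2: 30 kL
  Orem–Depot1: 20 kL
  Orem–Depot3: 40 kL
Total cost = 300.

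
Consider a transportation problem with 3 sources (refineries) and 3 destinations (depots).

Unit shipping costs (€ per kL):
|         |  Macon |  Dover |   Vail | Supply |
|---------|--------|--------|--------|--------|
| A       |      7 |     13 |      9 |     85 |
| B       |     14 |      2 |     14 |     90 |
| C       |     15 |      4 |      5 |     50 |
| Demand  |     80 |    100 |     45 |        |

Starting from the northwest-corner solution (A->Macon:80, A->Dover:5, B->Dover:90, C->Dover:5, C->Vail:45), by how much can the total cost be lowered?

Current plan cost = 80·7 + 5·13 + 90·2 + 5·4 + 45·5 = €1050.
Optimal plan:
  A->Macon: 80 × €7 = €560
  A->Vail: 5 × €9 = €45
  B->Dover: 90 × €2 = €180
  C->Dover: 10 × €4 = €40
  C->Vail: 40 × €5 = €200
Optimal cost = €1025.
Saving = 1050 − 1025 = €25.

25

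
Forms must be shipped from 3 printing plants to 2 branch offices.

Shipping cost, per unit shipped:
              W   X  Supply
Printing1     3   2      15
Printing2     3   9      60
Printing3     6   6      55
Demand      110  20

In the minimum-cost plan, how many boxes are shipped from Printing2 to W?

60

Optimal shipments:
  Printing1–X: 15 × 2 = 30
  Printing2–W: 60 × 3 = 180
  Printing3–W: 50 × 6 = 300
  Printing3–X: 5 × 6 = 30
Total cost = 540.
So Printing2→W carries 60 boxes.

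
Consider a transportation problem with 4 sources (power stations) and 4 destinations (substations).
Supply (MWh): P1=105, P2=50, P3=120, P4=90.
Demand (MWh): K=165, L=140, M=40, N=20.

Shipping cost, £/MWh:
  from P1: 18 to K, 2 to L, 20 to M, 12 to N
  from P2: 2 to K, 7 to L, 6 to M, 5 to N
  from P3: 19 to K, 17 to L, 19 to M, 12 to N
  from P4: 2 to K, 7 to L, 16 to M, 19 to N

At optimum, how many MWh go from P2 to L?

0

Optimal shipments:
  P1–L: 105 × £2 = £210
  P2–K: 50 × £2 = £100
  P3–K: 25 × £19 = £475
  P3–L: 35 × £17 = £595
  P3–M: 40 × £19 = £760
  P3–N: 20 × £12 = £240
  P4–K: 90 × £2 = £180
Total cost = £2560.
The route P2→L is not used.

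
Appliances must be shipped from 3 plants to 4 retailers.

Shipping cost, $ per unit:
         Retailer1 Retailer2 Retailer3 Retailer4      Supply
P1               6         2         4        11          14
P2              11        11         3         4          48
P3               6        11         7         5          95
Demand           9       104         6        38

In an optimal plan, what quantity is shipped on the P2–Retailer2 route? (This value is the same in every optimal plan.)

The minimum-cost plan:
  P1→Retailer2: 14 × $2 = $28
  P2→Retailer2: 4 × $11 = $44
  P2→Retailer3: 6 × $3 = $18
  P2→Retailer4: 38 × $4 = $152
  P3→Retailer1: 9 × $6 = $54
  P3→Retailer2: 86 × $11 = $946
Total cost = $1242.
So P2→Retailer2 carries 4 units.

4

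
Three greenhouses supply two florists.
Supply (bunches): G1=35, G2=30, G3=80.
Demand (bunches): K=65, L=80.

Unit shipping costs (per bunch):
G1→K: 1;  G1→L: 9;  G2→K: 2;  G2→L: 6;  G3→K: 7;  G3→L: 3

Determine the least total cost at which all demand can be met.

335

Optimal allocation:
  G1–K: 35 × 1 = 35
  G2–K: 30 × 2 = 60
  G3–L: 80 × 3 = 240
Total = 35 + 60 + 240 = 335.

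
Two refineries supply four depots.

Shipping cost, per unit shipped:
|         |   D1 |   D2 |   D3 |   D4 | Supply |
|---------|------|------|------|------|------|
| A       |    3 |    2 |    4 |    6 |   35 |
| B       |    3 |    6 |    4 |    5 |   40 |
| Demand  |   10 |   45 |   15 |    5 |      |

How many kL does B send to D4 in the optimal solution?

Solving gives:
  A–D2: 35 kL
  B–D1: 10 kL
  B–D2: 10 kL
  B–D3: 15 kL
  B–D4: 5 kL
Total cost = 245.
So B→D4 carries 5 kL.

5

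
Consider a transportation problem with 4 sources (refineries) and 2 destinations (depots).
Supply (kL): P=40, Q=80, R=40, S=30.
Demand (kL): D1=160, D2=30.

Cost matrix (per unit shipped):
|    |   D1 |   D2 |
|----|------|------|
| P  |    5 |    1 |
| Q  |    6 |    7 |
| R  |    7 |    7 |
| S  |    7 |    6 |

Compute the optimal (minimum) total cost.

1050

Optimal allocation:
  P→D1: 10 × 5 = 50
  P→D2: 30 × 1 = 30
  Q→D1: 80 × 6 = 480
  R→D1: 40 × 7 = 280
  S→D1: 30 × 7 = 210
Total = 50 + 30 + 480 + 280 + 210 = 1050.
(Supply check: P ships 40; Q ships 80; R ships 40; S ships 30.)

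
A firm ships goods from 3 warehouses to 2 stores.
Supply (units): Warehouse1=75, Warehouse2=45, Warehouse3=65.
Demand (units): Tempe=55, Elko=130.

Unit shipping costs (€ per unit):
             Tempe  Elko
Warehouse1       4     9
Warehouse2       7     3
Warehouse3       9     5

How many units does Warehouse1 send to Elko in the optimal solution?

20

Optimal shipments:
  Warehouse1 to Tempe: 55 units
  Warehouse1 to Elko: 20 units
  Warehouse2 to Elko: 45 units
  Warehouse3 to Elko: 65 units
Total cost = €860.
So Warehouse1→Elko carries 20 units.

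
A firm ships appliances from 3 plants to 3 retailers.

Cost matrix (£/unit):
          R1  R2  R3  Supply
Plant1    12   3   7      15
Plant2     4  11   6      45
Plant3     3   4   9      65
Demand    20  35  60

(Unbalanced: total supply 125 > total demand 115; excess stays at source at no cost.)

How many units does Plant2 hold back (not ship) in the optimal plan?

An optimal plan:
  Plant1->R3: 15 × £7 = £105
  Plant2->R3: 45 × £6 = £270
  Plant3->R1: 20 × £3 = £60
  Plant3->R2: 35 × £4 = £140
Total cost = £575.
Plant2 ships 45 of its 45, leaving 0.

0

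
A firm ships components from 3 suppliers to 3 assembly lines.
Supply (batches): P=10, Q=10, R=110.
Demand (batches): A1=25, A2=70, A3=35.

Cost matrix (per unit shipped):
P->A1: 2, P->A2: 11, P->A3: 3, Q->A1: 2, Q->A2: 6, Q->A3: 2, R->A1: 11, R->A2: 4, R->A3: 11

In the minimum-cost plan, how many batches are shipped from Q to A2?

0

The minimum-cost plan:
  P to A1: 10 × 2 = 20
  Q to A3: 10 × 2 = 20
  R to A1: 15 × 11 = 165
  R to A2: 70 × 4 = 280
  R to A3: 25 × 11 = 275
Total cost = 760.
The route Q→A2 is not used.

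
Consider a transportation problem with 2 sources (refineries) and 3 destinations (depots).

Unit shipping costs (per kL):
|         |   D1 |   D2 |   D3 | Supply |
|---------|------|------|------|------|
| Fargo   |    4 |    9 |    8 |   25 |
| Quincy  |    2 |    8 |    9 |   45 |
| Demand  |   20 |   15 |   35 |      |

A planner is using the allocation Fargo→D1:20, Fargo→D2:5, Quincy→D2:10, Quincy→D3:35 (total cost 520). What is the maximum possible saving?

Current plan cost = 20·4 + 5·9 + 10·8 + 35·9 = 520.
Optimal plan:
  Fargo->D3: 25 kL
  Quincy->D1: 20 kL
  Quincy->D2: 15 kL
  Quincy->D3: 10 kL
Optimal cost = 450.
Saving = 520 − 450 = 70.

70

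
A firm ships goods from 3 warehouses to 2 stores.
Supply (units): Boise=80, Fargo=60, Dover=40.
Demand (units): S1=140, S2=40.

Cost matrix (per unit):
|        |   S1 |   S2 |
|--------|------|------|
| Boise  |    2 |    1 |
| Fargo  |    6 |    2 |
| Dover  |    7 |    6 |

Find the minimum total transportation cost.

One minimum-cost allocation:
  Boise->S1: 80 × 2 = 160
  Fargo->S1: 20 × 6 = 120
  Fargo->S2: 40 × 2 = 80
  Dover->S1: 40 × 7 = 280
Total = 160 + 120 + 80 + 280 = 640.
(Supply check: Boise ships 80; Fargo ships 60; Dover ships 40.)

640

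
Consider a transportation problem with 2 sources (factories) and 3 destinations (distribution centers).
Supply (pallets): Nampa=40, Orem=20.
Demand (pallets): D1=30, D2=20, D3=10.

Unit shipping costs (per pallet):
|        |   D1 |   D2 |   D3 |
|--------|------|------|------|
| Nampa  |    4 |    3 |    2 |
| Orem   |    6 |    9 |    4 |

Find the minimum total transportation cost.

A cheapest plan:
  Nampa to D1: 10 × 4 = 40
  Nampa to D2: 20 × 3 = 60
  Nampa to D3: 10 × 2 = 20
  Orem to D1: 20 × 6 = 120
Total = 40 + 60 + 20 + 120 = 240.

240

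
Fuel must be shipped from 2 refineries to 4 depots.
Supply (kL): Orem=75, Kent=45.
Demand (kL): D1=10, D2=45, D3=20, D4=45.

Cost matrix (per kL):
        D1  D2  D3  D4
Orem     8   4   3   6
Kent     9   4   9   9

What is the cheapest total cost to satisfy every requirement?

590

A cheapest plan:
  Orem->D1: 10 × 8 = 80
  Orem->D3: 20 × 3 = 60
  Orem->D4: 45 × 6 = 270
  Kent->D2: 45 × 4 = 180
Total = 80 + 60 + 270 + 180 = 590.
(Supply check: Orem ships 75; Kent ships 45.)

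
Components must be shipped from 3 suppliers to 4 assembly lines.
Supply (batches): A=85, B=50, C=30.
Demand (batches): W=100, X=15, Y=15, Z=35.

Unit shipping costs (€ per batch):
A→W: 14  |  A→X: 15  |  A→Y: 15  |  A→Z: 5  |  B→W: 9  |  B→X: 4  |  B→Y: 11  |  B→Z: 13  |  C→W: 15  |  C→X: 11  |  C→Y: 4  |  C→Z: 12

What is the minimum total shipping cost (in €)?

1535

One minimum-cost allocation:
  A->W: 50 × €14 = €700
  A->Z: 35 × €5 = €175
  B->W: 35 × €9 = €315
  B->X: 15 × €4 = €60
  C->W: 15 × €15 = €225
  C->Y: 15 × €4 = €60
Total = 700 + 175 + 315 + 60 + 225 + 60 = €1535.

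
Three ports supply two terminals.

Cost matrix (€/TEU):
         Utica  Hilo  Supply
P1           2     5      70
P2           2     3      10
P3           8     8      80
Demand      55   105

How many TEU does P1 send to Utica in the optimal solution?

Optimal shipments:
  P1->Utica: 55 × €2 = €110
  P1->Hilo: 15 × €5 = €75
  P2->Hilo: 10 × €3 = €30
  P3->Hilo: 80 × €8 = €640
Total cost = €855.
So P1→Utica carries 55 TEU.

55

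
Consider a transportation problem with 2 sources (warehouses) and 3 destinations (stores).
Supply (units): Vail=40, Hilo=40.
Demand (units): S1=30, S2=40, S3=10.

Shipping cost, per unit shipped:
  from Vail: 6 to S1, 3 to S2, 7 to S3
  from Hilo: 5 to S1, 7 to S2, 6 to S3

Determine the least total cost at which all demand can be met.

330

Optimal allocation:
  Vail->S2: 40 × 3 = 120
  Hilo->S1: 30 × 5 = 150
  Hilo->S3: 10 × 6 = 60
Total = 120 + 150 + 60 = 330.
(Supply check: Vail ships 40; Hilo ships 40.)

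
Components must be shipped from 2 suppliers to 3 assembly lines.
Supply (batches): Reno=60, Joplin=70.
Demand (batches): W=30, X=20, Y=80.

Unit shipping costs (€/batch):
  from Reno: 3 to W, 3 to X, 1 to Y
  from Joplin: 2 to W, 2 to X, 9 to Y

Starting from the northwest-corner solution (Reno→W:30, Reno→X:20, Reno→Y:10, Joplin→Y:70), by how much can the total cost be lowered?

450

Current plan cost = 30·3 + 20·3 + 10·1 + 70·9 = €790.
Optimal plan:
  Reno to Y: 60 × €1 = €60
  Joplin to W: 30 × €2 = €60
  Joplin to X: 20 × €2 = €40
  Joplin to Y: 20 × €9 = €180
Optimal cost = €340.
Saving = 790 − 340 = €450.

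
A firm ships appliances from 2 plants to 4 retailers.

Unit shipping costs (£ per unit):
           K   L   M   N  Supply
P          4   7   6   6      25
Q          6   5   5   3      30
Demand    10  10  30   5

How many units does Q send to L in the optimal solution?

10

Optimal shipments:
  P to K: 10 units
  P to M: 15 units
  Q to L: 10 units
  Q to M: 15 units
  Q to N: 5 units
Total cost = £270.
So Q→L carries 10 units.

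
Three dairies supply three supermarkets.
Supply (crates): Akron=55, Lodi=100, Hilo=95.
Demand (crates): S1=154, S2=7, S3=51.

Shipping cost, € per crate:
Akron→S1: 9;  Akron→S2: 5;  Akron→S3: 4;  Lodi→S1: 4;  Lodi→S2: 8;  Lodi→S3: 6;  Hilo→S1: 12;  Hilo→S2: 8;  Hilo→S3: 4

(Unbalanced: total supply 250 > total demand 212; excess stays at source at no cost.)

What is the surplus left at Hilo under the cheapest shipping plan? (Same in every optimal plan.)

38

An optimal plan:
  Akron–S1: 48 × €9 = €432
  Akron–S2: 7 × €5 = €35
  Lodi–S1: 100 × €4 = €400
  Hilo–S1: 6 × €12 = €72
  Hilo–S3: 51 × €4 = €204
Total cost = €1143.
Hilo ships 57 of its 95, leaving 38.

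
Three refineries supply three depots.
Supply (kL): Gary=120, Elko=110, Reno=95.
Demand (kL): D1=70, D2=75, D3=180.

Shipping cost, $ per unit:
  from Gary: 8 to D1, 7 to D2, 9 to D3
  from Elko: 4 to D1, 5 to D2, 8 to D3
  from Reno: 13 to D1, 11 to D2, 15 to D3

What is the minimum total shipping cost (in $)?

One minimum-cost allocation:
  Gary->D3: 120 × $9 = $1080
  Elko->D1: 70 × $4 = $280
  Elko->D3: 40 × $8 = $320
  Reno->D2: 75 × $11 = $825
  Reno->D3: 20 × $15 = $300
Total = 1080 + 280 + 320 + 825 + 300 = $2805.

2805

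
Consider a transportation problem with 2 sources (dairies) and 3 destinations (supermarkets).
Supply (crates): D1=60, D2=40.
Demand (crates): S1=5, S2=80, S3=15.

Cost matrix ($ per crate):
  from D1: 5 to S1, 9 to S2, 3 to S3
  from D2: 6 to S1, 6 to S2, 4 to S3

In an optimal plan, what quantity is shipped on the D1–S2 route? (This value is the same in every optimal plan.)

40

Solving gives:
  D1–S1: 5 × $5 = $25
  D1–S2: 40 × $9 = $360
  D1–S3: 15 × $3 = $45
  D2–S2: 40 × $6 = $240
Total cost = $670.
So D1→S2 carries 40 crates.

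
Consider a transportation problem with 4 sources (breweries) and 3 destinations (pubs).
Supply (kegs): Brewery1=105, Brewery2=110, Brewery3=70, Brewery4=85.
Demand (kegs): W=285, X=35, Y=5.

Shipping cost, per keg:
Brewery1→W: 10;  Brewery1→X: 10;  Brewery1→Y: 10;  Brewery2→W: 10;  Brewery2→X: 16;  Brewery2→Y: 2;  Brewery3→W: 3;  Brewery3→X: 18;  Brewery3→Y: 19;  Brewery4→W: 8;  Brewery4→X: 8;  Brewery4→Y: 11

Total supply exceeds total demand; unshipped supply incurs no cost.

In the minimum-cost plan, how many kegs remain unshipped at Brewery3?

0

An optimal plan:
  Brewery1 to W: 70 × 10 = 700
  Brewery1 to X: 35 × 10 = 350
  Brewery2 to W: 60 × 10 = 600
  Brewery2 to Y: 5 × 2 = 10
  Brewery3 to W: 70 × 3 = 210
  Brewery4 to W: 85 × 8 = 680
Total cost = 2550.
Brewery3 ships 70 of its 70, leaving 0.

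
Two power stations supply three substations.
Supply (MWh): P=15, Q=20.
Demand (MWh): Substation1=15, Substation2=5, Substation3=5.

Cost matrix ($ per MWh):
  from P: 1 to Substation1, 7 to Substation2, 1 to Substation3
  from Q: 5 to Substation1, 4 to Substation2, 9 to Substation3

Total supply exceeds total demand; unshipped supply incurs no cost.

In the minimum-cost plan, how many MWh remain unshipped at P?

Minimum-cost shipments:
  P->Substation1: 10 × $1 = $10
  P->Substation3: 5 × $1 = $5
  Q->Substation1: 5 × $5 = $25
  Q->Substation2: 5 × $4 = $20
Total cost = $60.
P ships 15 of its 15, leaving 0.

0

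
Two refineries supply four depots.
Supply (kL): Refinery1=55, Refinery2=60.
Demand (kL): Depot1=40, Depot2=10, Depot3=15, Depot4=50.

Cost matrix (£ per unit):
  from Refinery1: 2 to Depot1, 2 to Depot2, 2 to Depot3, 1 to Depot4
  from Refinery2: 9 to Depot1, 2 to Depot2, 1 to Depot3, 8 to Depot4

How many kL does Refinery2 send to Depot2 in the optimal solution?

The minimum-cost plan:
  Refinery1–Depot1: 40 × £2 = £80
  Refinery1–Depot4: 15 × £1 = £15
  Refinery2–Depot2: 10 × £2 = £20
  Refinery2–Depot3: 15 × £1 = £15
  Refinery2–Depot4: 35 × £8 = £280
Total cost = £410.
So Refinery2→Depot2 carries 10 kL.

10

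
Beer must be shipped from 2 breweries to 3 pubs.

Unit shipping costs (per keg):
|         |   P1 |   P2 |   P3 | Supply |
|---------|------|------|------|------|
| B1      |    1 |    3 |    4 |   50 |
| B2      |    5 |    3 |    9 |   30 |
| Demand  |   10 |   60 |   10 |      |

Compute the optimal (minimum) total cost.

Optimal allocation:
  B1 to P1: 10 kegs
  B1 to P2: 30 kegs
  B1 to P3: 10 kegs
  B2 to P2: 30 kegs
Total cost = 230.

230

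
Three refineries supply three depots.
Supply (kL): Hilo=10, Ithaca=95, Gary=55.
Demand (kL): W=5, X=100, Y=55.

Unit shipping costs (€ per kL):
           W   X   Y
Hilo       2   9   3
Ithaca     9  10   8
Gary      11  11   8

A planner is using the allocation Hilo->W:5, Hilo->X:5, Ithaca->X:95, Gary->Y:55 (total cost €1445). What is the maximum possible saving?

Current plan cost = 5·2 + 5·9 + 95·10 + 55·8 = €1445.
Optimal plan:
  Hilo to W: 5 × €2 = €10
  Hilo to Y: 5 × €3 = €15
  Ithaca to X: 95 × €10 = €950
  Gary to X: 5 × €11 = €55
  Gary to Y: 50 × €8 = €400
Optimal cost = €1430.
Saving = 1445 − 1430 = €15.

15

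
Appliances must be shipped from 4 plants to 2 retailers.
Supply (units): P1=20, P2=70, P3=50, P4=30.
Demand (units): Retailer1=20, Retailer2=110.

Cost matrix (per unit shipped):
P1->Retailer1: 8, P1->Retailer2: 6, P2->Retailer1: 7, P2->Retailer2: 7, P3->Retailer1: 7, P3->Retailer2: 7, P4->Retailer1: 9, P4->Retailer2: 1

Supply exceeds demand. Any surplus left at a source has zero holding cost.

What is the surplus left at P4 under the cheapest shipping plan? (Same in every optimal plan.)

Minimum-cost shipments:
  P1→Retailer2: 20 × 6 = 120
  P2→Retailer2: 60 × 7 = 420
  P3→Retailer1: 20 × 7 = 140
  P4→Retailer2: 30 × 1 = 30
Total cost = 710.
P4 ships 30 of its 30, leaving 0.

0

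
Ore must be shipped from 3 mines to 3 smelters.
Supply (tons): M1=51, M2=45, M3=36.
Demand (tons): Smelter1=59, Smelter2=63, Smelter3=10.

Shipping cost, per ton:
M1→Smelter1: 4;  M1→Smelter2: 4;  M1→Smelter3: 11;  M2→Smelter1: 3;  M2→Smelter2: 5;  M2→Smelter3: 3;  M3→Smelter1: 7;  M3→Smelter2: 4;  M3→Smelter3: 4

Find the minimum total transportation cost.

483

A cheapest plan:
  M1 to Smelter1: 14 tons
  M1 to Smelter2: 37 tons
  M2 to Smelter1: 45 tons
  M3 to Smelter2: 26 tons
  M3 to Smelter3: 10 tons
Total cost = 483.
(Supply check: M1 ships 51; M2 ships 45; M3 ships 36.)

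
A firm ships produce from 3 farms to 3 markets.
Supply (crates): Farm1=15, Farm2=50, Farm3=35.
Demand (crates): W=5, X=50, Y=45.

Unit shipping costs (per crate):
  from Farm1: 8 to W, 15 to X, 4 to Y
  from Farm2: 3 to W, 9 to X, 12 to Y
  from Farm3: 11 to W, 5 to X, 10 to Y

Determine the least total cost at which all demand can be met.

745

A cheapest plan:
  Farm1→Y: 15 crates
  Farm2→W: 5 crates
  Farm2→X: 15 crates
  Farm2→Y: 30 crates
  Farm3→X: 35 crates
Total cost = 745.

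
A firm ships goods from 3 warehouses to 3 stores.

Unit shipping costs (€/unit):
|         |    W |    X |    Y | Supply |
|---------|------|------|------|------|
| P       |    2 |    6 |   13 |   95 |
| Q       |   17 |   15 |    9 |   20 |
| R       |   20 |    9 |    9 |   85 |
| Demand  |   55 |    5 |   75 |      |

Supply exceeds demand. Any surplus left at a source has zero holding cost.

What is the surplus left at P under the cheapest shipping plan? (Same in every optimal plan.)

35

Minimum-cost shipments:
  P->W: 55 units
  P->X: 5 units
  Q->Y: 20 units
  R->Y: 55 units
Total cost = €815.
P ships 60 of its 95, leaving 35.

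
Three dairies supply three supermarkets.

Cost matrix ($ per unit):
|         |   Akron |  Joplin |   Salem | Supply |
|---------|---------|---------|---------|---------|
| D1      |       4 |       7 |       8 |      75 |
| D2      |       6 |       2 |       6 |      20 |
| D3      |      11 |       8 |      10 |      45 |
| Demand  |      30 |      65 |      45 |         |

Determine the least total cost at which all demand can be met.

880

A cheapest plan:
  D1 to Akron: 30 × $4 = $120
  D1 to Salem: 45 × $8 = $360
  D2 to Joplin: 20 × $2 = $40
  D3 to Joplin: 45 × $8 = $360
Total = 120 + 360 + 40 + 360 = $880.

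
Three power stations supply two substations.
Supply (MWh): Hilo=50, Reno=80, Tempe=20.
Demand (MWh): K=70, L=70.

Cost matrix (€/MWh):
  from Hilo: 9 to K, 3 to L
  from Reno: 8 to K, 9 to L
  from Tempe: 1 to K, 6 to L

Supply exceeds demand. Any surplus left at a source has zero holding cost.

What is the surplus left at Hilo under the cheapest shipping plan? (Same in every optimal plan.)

An optimal plan:
  Hilo→L: 50 MWh
  Reno→K: 50 MWh
  Reno→L: 20 MWh
  Tempe→K: 20 MWh
Total cost = €750.
Hilo ships 50 of its 50, leaving 0.

0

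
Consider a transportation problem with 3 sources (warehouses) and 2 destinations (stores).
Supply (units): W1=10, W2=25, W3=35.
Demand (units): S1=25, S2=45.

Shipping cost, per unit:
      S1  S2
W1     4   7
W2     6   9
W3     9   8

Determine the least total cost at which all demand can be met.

Optimal allocation:
  W1->S1: 10 × 4 = 40
  W2->S1: 15 × 6 = 90
  W2->S2: 10 × 9 = 90
  W3->S2: 35 × 8 = 280
Total = 40 + 90 + 90 + 280 = 500.
(Supply check: W1 ships 10; W2 ships 25; W3 ships 35.)

500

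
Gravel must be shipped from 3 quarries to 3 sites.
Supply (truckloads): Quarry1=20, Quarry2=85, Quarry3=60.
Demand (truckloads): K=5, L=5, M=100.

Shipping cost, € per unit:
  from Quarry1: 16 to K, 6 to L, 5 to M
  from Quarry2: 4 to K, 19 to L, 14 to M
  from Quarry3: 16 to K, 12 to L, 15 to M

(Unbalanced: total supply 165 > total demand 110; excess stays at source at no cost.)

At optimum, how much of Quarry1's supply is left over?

An optimal plan:
  Quarry1→M: 20 truckloads
  Quarry2→K: 5 truckloads
  Quarry2→M: 80 truckloads
  Quarry3→L: 5 truckloads
Total cost = €1300.
Quarry1 ships 20 of its 20, leaving 0.

0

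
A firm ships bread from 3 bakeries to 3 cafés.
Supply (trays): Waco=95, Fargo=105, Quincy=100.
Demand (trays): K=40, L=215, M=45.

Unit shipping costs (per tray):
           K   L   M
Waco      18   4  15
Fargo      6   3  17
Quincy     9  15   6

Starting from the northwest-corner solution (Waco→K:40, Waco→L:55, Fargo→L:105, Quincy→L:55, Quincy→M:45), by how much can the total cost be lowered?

Current plan cost = 40·18 + 55·4 + 105·3 + 55·15 + 45·6 = 2350.
Optimal plan:
  Waco–L: 95 × 4 = 380
  Fargo–L: 105 × 3 = 315
  Quincy–K: 40 × 9 = 360
  Quincy–L: 15 × 15 = 225
  Quincy–M: 45 × 6 = 270
Optimal cost = 1550.
Saving = 2350 − 1550 = 800.

800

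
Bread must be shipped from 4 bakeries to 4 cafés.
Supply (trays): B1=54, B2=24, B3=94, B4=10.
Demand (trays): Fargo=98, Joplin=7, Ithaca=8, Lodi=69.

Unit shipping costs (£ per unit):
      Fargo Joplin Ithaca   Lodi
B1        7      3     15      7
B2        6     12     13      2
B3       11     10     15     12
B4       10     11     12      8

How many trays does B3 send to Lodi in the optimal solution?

Optimal shipments:
  B1–Fargo: 12 × £7 = £84
  B1–Joplin: 7 × £3 = £21
  B1–Lodi: 35 × £7 = £245
  B2–Lodi: 24 × £2 = £48
  B3–Fargo: 86 × £11 = £946
  B3–Ithaca: 8 × £15 = £120
  B4–Lodi: 10 × £8 = £80
Total cost = £1544.
The route B3→Lodi is not used.

0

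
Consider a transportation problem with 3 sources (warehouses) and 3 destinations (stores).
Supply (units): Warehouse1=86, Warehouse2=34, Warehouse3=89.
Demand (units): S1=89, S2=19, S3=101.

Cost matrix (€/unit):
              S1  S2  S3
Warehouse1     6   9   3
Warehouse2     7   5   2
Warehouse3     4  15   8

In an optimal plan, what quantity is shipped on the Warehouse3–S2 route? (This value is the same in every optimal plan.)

0

Solving gives:
  Warehouse1–S3: 86 × €3 = €258
  Warehouse2–S2: 19 × €5 = €95
  Warehouse2–S3: 15 × €2 = €30
  Warehouse3–S1: 89 × €4 = €356
Total cost = €739.
The route Warehouse3→S2 is not used.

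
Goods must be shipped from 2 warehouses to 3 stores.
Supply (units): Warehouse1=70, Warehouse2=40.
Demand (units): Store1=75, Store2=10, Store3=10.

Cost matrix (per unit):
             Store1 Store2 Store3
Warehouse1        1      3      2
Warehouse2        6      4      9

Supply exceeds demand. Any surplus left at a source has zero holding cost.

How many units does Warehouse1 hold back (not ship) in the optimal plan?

An optimal plan:
  Warehouse1→Store1: 60 × 1 = 60
  Warehouse1→Store3: 10 × 2 = 20
  Warehouse2→Store1: 15 × 6 = 90
  Warehouse2→Store2: 10 × 4 = 40
Total cost = 210.
Warehouse1 ships 70 of its 70, leaving 0.

0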